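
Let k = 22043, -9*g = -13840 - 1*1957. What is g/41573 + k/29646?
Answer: 968428957/1232473158 ≈ 0.78576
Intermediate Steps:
g = 15797/9 (g = -(-13840 - 1*1957)/9 = -(-13840 - 1957)/9 = -⅑*(-15797) = 15797/9 ≈ 1755.2)
g/41573 + k/29646 = (15797/9)/41573 + 22043/29646 = (15797/9)*(1/41573) + 22043*(1/29646) = 15797/374157 + 22043/29646 = 968428957/1232473158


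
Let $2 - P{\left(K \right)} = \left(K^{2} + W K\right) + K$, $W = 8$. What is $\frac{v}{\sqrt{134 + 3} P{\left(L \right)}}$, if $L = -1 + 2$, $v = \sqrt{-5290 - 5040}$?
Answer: $- \frac{i \sqrt{1415210}}{1096} \approx - 1.0854 i$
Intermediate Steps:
$v = i \sqrt{10330}$ ($v = \sqrt{-10330} = i \sqrt{10330} \approx 101.64 i$)
$L = 1$
$P{\left(K \right)} = 2 - K^{2} - 9 K$ ($P{\left(K \right)} = 2 - \left(\left(K^{2} + 8 K\right) + K\right) = 2 - \left(K^{2} + 9 K\right) = 2 - K^{2} - 9 K$)
$\frac{v}{\sqrt{134 + 3} P{\left(L \right)}} = \frac{i \sqrt{10330}}{\sqrt{134 + 3} \left(2 - 1^{2} - 9\right)} = \frac{i \sqrt{10330}}{\sqrt{137} \left(2 - 1 - 9\right)} = \frac{i \sqrt{10330}}{\sqrt{137} \left(-8\right)} = \frac{i \sqrt{10330}}{\left(-8\right) \sqrt{137}} = i \sqrt{10330} \left(- \frac{\sqrt{137}}{1096}\right) = - \frac{i \sqrt{1415210}}{1096}$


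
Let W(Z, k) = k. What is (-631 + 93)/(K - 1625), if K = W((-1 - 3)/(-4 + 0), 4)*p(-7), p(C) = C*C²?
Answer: 538/2997 ≈ 0.17951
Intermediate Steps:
p(C) = C³
K = -1372 (K = 4*(-7)³ = 4*(-343) = -1372)
(-631 + 93)/(K - 1625) = (-631 + 93)/(-1372 - 1625) = -538/(-2997) = -538*(-1/2997) = 538/2997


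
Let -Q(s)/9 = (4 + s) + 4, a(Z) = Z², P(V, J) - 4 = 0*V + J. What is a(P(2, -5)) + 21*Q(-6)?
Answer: -377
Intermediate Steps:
P(V, J) = 4 + J (P(V, J) = 4 + (0*V + J) = 4 + (0 + J) = 4 + J)
Q(s) = -72 - 9*s (Q(s) = -9*((4 + s) + 4) = -9*(8 + s) = -72 - 9*s)
a(P(2, -5)) + 21*Q(-6) = (4 - 5)² + 21*(-72 - 9*(-6)) = (-1)² + 21*(-72 + 54) = 1 + 21*(-18) = 1 - 378 = -377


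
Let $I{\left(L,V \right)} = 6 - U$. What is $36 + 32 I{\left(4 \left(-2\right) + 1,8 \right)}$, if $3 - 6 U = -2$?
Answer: $\frac{604}{3} \approx 201.33$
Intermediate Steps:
$U = \frac{5}{6}$ ($U = \frac{1}{2} - - \frac{1}{3} = \frac{1}{2} + \frac{1}{3} = \frac{5}{6} \approx 0.83333$)
$I{\left(L,V \right)} = \frac{31}{6}$ ($I{\left(L,V \right)} = 6 - \frac{5}{6} = \frac{31}{6}$)
$36 + 32 I{\left(4 \left(-2\right) + 1,8 \right)} = 36 + 32 \cdot \frac{31}{6} = 36 + \frac{496}{3} = \frac{604}{3}$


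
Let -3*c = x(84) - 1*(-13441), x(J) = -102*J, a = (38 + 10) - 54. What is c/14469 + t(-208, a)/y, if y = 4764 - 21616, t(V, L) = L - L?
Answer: -4873/43407 ≈ -0.11226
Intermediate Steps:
a = -6 (a = 48 - 54 = -6)
t(V, L) = 0
y = -16852
c = -4873/3 (c = -(-102*84 - 1*(-13441))/3 = -(-8568 + 13441)/3 = -1/3*4873 = -4873/3 ≈ -1624.3)
c/14469 + t(-208, a)/y = -4873/3/14469 + 0/(-16852) = -4873/3*1/14469 + 0*(-1/16852) = -4873/43407 + 0 = -4873/43407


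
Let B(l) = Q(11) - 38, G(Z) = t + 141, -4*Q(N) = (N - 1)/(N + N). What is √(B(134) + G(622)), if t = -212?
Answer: I*√52811/22 ≈ 10.446*I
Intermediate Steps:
Q(N) = -(-1 + N)/(8*N) (Q(N) = -(N - 1)/(4*(N + N)) = -(-1 + N)/(4*(2*N)) = -(-1 + N)*1/(2*N)/4 = -(-1 + N)/(8*N))
G(Z) = -71 (G(Z) = -212 + 141 = -71)
B(l) = -1677/44 (B(l) = (⅛)*(1 - 1*11)/11 - 38 = (⅛)*(1/11)*(1 - 11) - 38 = (⅛)*(1/11)*(-10) - 38 = -5/44 - 38 = -1677/44)
√(B(134) + G(622)) = √(-1677/44 - 71) = √(-4801/44) = I*√52811/22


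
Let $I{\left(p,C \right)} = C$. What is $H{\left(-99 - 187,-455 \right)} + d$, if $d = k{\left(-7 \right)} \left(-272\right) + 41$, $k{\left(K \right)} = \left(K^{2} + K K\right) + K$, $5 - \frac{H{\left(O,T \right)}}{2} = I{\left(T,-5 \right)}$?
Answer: $-24691$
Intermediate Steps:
$H{\left(O,T \right)} = 20$ ($H{\left(O,T \right)} = 10 - -10 = 10 + 10 = 20$)
$k{\left(K \right)} = K + 2 K^{2}$ ($k{\left(K \right)} = \left(K^{2} + K^{2}\right) + K = 2 K^{2} + K = K + 2 K^{2}$)
$d = -24711$ ($d = - 7 \left(1 + 2 \left(-7\right)\right) \left(-272\right) + 41 = - 7 \left(1 - 14\right) \left(-272\right) + 41 = \left(-7\right) \left(-13\right) \left(-272\right) + 41 = 91 \left(-272\right) + 41 = -24752 + 41 = -24711$)
$H{\left(-99 - 187,-455 \right)} + d = 20 - 24711 = -24691$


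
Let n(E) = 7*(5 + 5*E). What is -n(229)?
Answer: -8050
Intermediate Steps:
n(E) = 35 + 35*E
-n(229) = -(35 + 35*229) = -(35 + 8015) = -1*8050 = -8050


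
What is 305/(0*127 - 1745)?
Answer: -61/349 ≈ -0.17479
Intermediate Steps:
305/(0*127 - 1745) = 305/(0 - 1745) = 305/(-1745) = 305*(-1/1745) = -61/349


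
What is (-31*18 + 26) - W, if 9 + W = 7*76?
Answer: -1055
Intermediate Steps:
W = 523 (W = -9 + 7*76 = -9 + 532 = 523)
(-31*18 + 26) - W = (-31*18 + 26) - 1*523 = (-558 + 26) - 523 = -532 - 523 = -1055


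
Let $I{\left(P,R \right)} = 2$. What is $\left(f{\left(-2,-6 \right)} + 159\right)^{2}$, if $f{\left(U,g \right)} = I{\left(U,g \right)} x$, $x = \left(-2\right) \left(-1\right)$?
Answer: $26569$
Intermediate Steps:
$x = 2$
$f{\left(U,g \right)} = 4$ ($f{\left(U,g \right)} = 2 \cdot 2 = 4$)
$\left(f{\left(-2,-6 \right)} + 159\right)^{2} = \left(4 + 159\right)^{2} = 163^{2} = 26569$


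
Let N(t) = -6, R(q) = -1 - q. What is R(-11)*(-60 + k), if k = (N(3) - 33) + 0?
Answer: -990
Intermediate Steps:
k = -39 (k = (-6 - 33) + 0 = -39 + 0 = -39)
R(-11)*(-60 + k) = (-1 - 1*(-11))*(-60 - 39) = (-1 + 11)*(-99) = 10*(-99) = -990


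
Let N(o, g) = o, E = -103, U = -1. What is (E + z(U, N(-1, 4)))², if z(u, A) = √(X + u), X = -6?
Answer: (103 - I*√7)² ≈ 10602.0 - 545.02*I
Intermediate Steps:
z(u, A) = √(-6 + u)
(E + z(U, N(-1, 4)))² = (-103 + √(-6 - 1))² = (-103 + √(-7))² = (-103 + I*√7)²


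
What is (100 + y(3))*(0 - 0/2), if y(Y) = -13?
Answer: 0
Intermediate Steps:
(100 + y(3))*(0 - 0/2) = (100 - 13)*(0 - 0/2) = 87*(0 - 0/2) = 87*(0 - 3*0) = 87*(0 + 0) = 87*0 = 0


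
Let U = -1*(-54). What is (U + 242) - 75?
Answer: 221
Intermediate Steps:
U = 54
(U + 242) - 75 = (54 + 242) - 75 = 296 - 75 = 221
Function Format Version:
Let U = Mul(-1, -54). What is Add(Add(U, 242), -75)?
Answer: 221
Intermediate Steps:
U = 54
Add(Add(U, 242), -75) = Add(Add(54, 242), -75) = Add(296, -75) = 221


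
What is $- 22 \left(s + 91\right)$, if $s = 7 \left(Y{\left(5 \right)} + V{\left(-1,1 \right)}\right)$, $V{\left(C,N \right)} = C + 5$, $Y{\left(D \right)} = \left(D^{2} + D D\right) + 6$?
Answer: $-11242$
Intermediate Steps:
$Y{\left(D \right)} = 6 + 2 D^{2}$ ($Y{\left(D \right)} = \left(D^{2} + D^{2}\right) + 6 = 2 D^{2} + 6 = 6 + 2 D^{2}$)
$V{\left(C,N \right)} = 5 + C$
$s = 420$ ($s = 7 \left(\left(6 + 2 \cdot 5^{2}\right) + \left(5 - 1\right)\right) = 7 \left(\left(6 + 2 \cdot 25\right) + 4\right) = 7 \left(\left(6 + 50\right) + 4\right) = 7 \left(56 + 4\right) = 7 \cdot 60 = 420$)
$- 22 \left(s + 91\right) = - 22 \left(420 + 91\right) = \left(-22\right) 511 = -11242$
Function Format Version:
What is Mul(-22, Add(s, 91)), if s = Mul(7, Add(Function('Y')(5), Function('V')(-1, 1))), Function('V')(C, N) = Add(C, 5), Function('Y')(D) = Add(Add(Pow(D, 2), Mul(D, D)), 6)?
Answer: -11242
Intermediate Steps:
Function('Y')(D) = Add(6, Mul(2, Pow(D, 2))) (Function('Y')(D) = Add(Add(Pow(D, 2), Pow(D, 2)), 6) = Add(Mul(2, Pow(D, 2)), 6) = Add(6, Mul(2, Pow(D, 2))))
Function('V')(C, N) = Add(5, C)
s = 420 (s = Mul(7, Add(Add(6, Mul(2, Pow(5, 2))), Add(5, -1))) = Mul(7, Add(Add(6, Mul(2, 25)), 4)) = Mul(7, Add(Add(6, 50), 4)) = Mul(7, Add(56, 4)) = Mul(7, 60) = 420)
Mul(-22, Add(s, 91)) = Mul(-22, Add(420, 91)) = Mul(-22, 511) = -11242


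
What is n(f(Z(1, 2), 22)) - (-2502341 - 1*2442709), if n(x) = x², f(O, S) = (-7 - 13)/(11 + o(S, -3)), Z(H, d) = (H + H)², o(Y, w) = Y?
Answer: 5385159850/1089 ≈ 4.9450e+6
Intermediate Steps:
Z(H, d) = 4*H² (Z(H, d) = (2*H)² = 4*H²)
f(O, S) = -20/(11 + S) (f(O, S) = (-7 - 13)/(11 + S) = -20/(11 + S))
n(f(Z(1, 2), 22)) - (-2502341 - 1*2442709) = (-20/(11 + 22))² - (-2502341 - 1*2442709) = (-20/33)² - (-2502341 - 2442709) = (-20*1/33)² - 1*(-4945050) = (-20/33)² + 4945050 = 400/1089 + 4945050 = 5385159850/1089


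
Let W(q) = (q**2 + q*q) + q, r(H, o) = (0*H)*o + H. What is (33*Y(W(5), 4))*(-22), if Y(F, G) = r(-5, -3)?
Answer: 3630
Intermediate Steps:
r(H, o) = H (r(H, o) = 0*o + H = 0 + H = H)
W(q) = q + 2*q**2 (W(q) = (q**2 + q**2) + q = 2*q**2 + q = q + 2*q**2)
Y(F, G) = -5
(33*Y(W(5), 4))*(-22) = (33*(-5))*(-22) = -165*(-22) = 3630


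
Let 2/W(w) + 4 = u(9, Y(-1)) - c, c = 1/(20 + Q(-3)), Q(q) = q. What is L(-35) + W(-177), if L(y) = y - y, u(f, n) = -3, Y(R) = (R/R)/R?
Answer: -17/60 ≈ -0.28333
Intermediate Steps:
Y(R) = 1/R
L(y) = 0
c = 1/17 (c = 1/(20 - 3) = 1/17 ≈ 0.058824)
W(w) = -17/60 (W(w) = 2/(-4 + (-3 - 1*1/17)) = 2/(-4 + (-3 - 1/17)) = 2/(-4 - 52/17) = 2/(-120/17) = 2*(-17/120) = -17/60)
L(-35) + W(-177) = 0 - 17/60 = -17/60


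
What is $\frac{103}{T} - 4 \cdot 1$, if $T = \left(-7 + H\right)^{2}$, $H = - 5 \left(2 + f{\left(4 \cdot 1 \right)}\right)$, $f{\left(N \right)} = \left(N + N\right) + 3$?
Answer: $- \frac{20633}{5184} \approx -3.9801$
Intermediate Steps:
$f{\left(N \right)} = 3 + 2 N$ ($f{\left(N \right)} = 2 N + 3 = 3 + 2 N$)
$H = -65$ ($H = - 5 \left(2 + \left(3 + 2 \cdot 4 \cdot 1\right)\right) = - 5 \left(2 + \left(3 + 2 \cdot 4\right)\right) = - 5 \left(2 + \left(3 + 8\right)\right) = - 5 \left(2 + 11\right) = \left(-5\right) 13 = -65$)
$T = 5184$ ($T = \left(-7 - 65\right)^{2} = \left(-72\right)^{2} = 5184$)
$\frac{103}{T} - 4 \cdot 1 = \frac{103}{5184} - 4 \cdot 1 = 103 \cdot \frac{1}{5184} - 4 = \frac{103}{5184} - 4 = - \frac{20633}{5184}$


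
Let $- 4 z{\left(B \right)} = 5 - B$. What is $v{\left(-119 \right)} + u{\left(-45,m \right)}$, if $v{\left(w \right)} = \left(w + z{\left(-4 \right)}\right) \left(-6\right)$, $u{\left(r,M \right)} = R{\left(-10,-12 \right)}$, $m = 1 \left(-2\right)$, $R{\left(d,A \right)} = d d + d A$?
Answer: $\frac{1895}{2} \approx 947.5$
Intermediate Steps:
$z{\left(B \right)} = - \frac{5}{4} + \frac{B}{4}$ ($z{\left(B \right)} = - \frac{5 - B}{4} = - \frac{5}{4} + \frac{B}{4}$)
$R{\left(d,A \right)} = d^{2} + A d$
$m = -2$
$u{\left(r,M \right)} = 220$ ($u{\left(r,M \right)} = - 10 \left(-12 - 10\right) = \left(-10\right) \left(-22\right) = 220$)
$v{\left(w \right)} = \frac{27}{2} - 6 w$ ($v{\left(w \right)} = \left(w + \left(- \frac{5}{4} + \frac{1}{4} \left(-4\right)\right)\right) \left(-6\right) = \left(w - \frac{9}{4}\right) \left(-6\right) = \left(- \frac{9}{4} + w\right) \left(-6\right) = \frac{27}{2} - 6 w$)
$v{\left(-119 \right)} + u{\left(-45,m \right)} = \left(\frac{27}{2} - -714\right) + 220 = \left(\frac{27}{2} + 714\right) + 220 = \frac{1455}{2} + 220 = \frac{1895}{2}$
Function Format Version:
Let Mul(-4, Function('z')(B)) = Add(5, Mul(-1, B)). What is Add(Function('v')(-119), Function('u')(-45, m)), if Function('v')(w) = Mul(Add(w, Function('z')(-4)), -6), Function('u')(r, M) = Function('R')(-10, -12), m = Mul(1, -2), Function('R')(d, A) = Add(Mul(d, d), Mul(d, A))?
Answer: Rational(1895, 2) ≈ 947.50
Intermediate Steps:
Function('z')(B) = Add(Rational(-5, 4), Mul(Rational(1, 4), B)) (Function('z')(B) = Mul(Rational(-1, 4), Add(5, Mul(-1, B))) = Add(Rational(-5, 4), Mul(Rational(1, 4), B)))
Function('R')(d, A) = Add(Pow(d, 2), Mul(A, d))
m = -2
Function('u')(r, M) = 220 (Function('u')(r, M) = Mul(-10, Add(-12, -10)) = Mul(-10, -22) = 220)
Function('v')(w) = Add(Rational(27, 2), Mul(-6, w)) (Function('v')(w) = Mul(Add(w, Add(Rational(-5, 4), Mul(Rational(1, 4), -4))), -6) = Mul(Add(w, Add(Rational(-5, 4), -1)), -6) = Mul(Add(w, Rational(-9, 4)), -6) = Mul(Add(Rational(-9, 4), w), -6) = Add(Rational(27, 2), Mul(-6, w)))
Add(Function('v')(-119), Function('u')(-45, m)) = Add(Add(Rational(27, 2), Mul(-6, -119)), 220) = Add(Add(Rational(27, 2), 714), 220) = Add(Rational(1455, 2), 220) = Rational(1895, 2)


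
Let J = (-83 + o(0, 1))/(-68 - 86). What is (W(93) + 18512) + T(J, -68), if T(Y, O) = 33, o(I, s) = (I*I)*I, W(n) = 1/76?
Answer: 1409421/76 ≈ 18545.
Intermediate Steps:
W(n) = 1/76
o(I, s) = I**3 (o(I, s) = I**2*I = I**3)
J = 83/154 (J = (-83 + 0**3)/(-68 - 86) = (-83 + 0)/(-154) = -83*(-1/154) = 83/154 ≈ 0.53896)
(W(93) + 18512) + T(J, -68) = (1/76 + 18512) + 33 = 1406913/76 + 33 = 1409421/76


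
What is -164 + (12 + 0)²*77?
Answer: 10924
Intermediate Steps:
-164 + (12 + 0)²*77 = -164 + 12²*77 = -164 + 144*77 = -164 + 11088 = 10924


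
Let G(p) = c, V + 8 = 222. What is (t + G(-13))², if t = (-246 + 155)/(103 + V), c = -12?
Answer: 15171025/100489 ≈ 150.97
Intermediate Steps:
V = 214 (V = -8 + 222 = 214)
G(p) = -12
t = -91/317 (t = (-246 + 155)/(103 + 214) = -91/317 ≈ -0.28707)
(t + G(-13))² = (-91/317 - 12)² = (-3895/317)² = 15171025/100489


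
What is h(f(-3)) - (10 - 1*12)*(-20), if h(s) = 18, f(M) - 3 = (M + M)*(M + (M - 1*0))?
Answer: -22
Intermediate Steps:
f(M) = 3 + 4*M**2 (f(M) = 3 + (M + M)*(M + (M - 1*0)) = 3 + (2*M)*(M + (M + 0)) = 3 + (2*M)*(M + M) = 3 + (2*M)*(2*M) = 3 + 4*M**2)
h(f(-3)) - (10 - 1*12)*(-20) = 18 - (10 - 1*12)*(-20) = 18 - (10 - 12)*(-20) = 18 - (-2)*(-20) = 18 - 1*40 = 18 - 40 = -22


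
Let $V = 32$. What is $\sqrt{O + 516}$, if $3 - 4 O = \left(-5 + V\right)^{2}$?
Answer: $\frac{\sqrt{1338}}{2} \approx 18.289$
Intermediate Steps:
$O = - \frac{363}{2}$ ($O = \frac{3}{4} - \frac{\left(-5 + 32\right)^{2}}{4} = \frac{3}{4} - \frac{27^{2}}{4} = \frac{3}{4} - \frac{729}{4} = - \frac{363}{2} \approx -181.5$)
$\sqrt{O + 516} = \sqrt{- \frac{363}{2} + 516} = \sqrt{\frac{669}{2}} = \frac{\sqrt{1338}}{2}$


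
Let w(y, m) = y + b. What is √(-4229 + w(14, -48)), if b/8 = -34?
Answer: I*√4487 ≈ 66.985*I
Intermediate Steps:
b = -272 (b = 8*(-34) = -272)
w(y, m) = -272 + y (w(y, m) = y - 272 = -272 + y)
√(-4229 + w(14, -48)) = √(-4229 + (-272 + 14)) = √(-4229 - 258) = √(-4487) = I*√4487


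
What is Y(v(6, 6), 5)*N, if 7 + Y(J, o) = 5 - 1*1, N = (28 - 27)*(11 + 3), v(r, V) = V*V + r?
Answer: -42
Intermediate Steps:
v(r, V) = r + V² (v(r, V) = V² + r = r + V²)
N = 14 (N = 1*14 = 14)
Y(J, o) = -3 (Y(J, o) = -7 + (5 - 1*1) = -7 + (5 - 1) = -7 + 4 = -3)
Y(v(6, 6), 5)*N = -3*14 = -42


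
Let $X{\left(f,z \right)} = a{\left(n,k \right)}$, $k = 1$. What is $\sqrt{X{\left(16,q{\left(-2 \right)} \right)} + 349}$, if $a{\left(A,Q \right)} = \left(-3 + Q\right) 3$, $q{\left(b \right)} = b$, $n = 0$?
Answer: $7 \sqrt{7} \approx 18.52$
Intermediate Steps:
$a{\left(A,Q \right)} = -9 + 3 Q$
$X{\left(f,z \right)} = -6$ ($X{\left(f,z \right)} = -9 + 3 \cdot 1 = -9 + 3 = -6$)
$\sqrt{X{\left(16,q{\left(-2 \right)} \right)} + 349} = \sqrt{-6 + 349} = \sqrt{343} = 7 \sqrt{7}$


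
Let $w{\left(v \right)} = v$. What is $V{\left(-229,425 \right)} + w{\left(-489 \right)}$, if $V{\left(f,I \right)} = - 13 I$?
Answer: $-6014$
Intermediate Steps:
$V{\left(-229,425 \right)} + w{\left(-489 \right)} = \left(-13\right) 425 - 489 = -5525 - 489 = -6014$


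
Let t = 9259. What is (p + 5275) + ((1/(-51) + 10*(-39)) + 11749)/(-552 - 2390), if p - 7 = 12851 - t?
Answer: 665446700/75021 ≈ 8870.1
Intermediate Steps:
p = 3599 (p = 7 + (12851 - 1*9259) = 7 + (12851 - 9259) = 7 + 3592 = 3599)
(p + 5275) + ((1/(-51) + 10*(-39)) + 11749)/(-552 - 2390) = (3599 + 5275) + ((1/(-51) + 10*(-39)) + 11749)/(-552 - 2390) = 8874 + ((-1/51 - 390) + 11749)/(-2942) = 8874 + (-19891/51 + 11749)*(-1/2942) = 8874 + (579308/51)*(-1/2942) = 8874 - 289654/75021 = 665446700/75021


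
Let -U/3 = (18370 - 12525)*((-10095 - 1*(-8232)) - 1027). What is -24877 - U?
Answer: -50701027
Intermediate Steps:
U = 50676150 (U = -3*(18370 - 12525)*((-10095 - 1*(-8232)) - 1027) = -17535*((-10095 + 8232) - 1027) = -17535*(-1863 - 1027) = -17535*(-2890) = -3*(-16892050) = 50676150)
-24877 - U = -24877 - 1*50676150 = -24877 - 50676150 = -50701027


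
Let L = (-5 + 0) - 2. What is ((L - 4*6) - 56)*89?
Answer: -7743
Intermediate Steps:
L = -7 (L = -5 - 2 = -7)
((L - 4*6) - 56)*89 = ((-7 - 4*6) - 56)*89 = ((-7 - 24) - 56)*89 = (-31 - 56)*89 = -87*89 = -7743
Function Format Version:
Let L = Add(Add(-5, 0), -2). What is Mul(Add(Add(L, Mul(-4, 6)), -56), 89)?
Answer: -7743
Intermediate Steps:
L = -7 (L = Add(-5, -2) = -7)
Mul(Add(Add(L, Mul(-4, 6)), -56), 89) = Mul(Add(Add(-7, Mul(-4, 6)), -56), 89) = Mul(Add(Add(-7, -24), -56), 89) = Mul(Add(-31, -56), 89) = Mul(-87, 89) = -7743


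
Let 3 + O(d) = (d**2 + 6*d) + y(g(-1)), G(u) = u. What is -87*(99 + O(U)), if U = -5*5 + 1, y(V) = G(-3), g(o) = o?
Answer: -45675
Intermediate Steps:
y(V) = -3
U = -24 (U = -25 + 1 = -24)
O(d) = -6 + d**2 + 6*d (O(d) = -3 + ((d**2 + 6*d) - 3) = -3 + (-3 + d**2 + 6*d) = -6 + d**2 + 6*d)
-87*(99 + O(U)) = -87*(99 + (-6 + (-24)**2 + 6*(-24))) = -87*(99 + (-6 + 576 - 144)) = -87*(99 + 426) = -87*525 = -45675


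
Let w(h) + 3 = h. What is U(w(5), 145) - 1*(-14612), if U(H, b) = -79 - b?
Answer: 14388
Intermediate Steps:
w(h) = -3 + h
U(w(5), 145) - 1*(-14612) = (-79 - 1*145) - 1*(-14612) = (-79 - 145) + 14612 = -224 + 14612 = 14388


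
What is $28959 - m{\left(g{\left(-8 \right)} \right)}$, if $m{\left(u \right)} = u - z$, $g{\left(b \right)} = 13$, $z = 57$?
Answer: $29003$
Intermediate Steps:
$m{\left(u \right)} = -57 + u$ ($m{\left(u \right)} = u - 57 = -57 + u$)
$28959 - m{\left(g{\left(-8 \right)} \right)} = 28959 - \left(-57 + 13\right) = 28959 - -44 = 28959 + 44 = 29003$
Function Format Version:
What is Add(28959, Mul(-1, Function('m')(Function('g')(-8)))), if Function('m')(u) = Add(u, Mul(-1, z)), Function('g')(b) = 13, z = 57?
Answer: 29003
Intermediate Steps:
Function('m')(u) = Add(-57, u) (Function('m')(u) = Add(u, Mul(-1, 57)) = Add(u, -57) = Add(-57, u))
Add(28959, Mul(-1, Function('m')(Function('g')(-8)))) = Add(28959, Mul(-1, Add(-57, 13))) = Add(28959, Mul(-1, -44)) = Add(28959, 44) = 29003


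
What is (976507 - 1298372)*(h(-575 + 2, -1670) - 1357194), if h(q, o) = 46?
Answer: 436818441020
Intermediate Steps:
(976507 - 1298372)*(h(-575 + 2, -1670) - 1357194) = (976507 - 1298372)*(46 - 1357194) = -321865*(-1357148) = 436818441020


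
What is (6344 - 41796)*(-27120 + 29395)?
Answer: -80653300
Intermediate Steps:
(6344 - 41796)*(-27120 + 29395) = -35452*2275 = -80653300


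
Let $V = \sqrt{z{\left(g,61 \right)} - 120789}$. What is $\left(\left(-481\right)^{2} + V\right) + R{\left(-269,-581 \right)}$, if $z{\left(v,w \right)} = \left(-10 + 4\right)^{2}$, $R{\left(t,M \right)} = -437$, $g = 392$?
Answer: $230924 + 3 i \sqrt{13417} \approx 2.3092 \cdot 10^{5} + 347.5 i$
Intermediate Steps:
$z{\left(v,w \right)} = 36$ ($z{\left(v,w \right)} = \left(-6\right)^{2} = 36$)
$V = 3 i \sqrt{13417}$ ($V = \sqrt{36 - 120789} = \sqrt{-120753} = 3 i \sqrt{13417} \approx 347.5 i$)
$\left(\left(-481\right)^{2} + V\right) + R{\left(-269,-581 \right)} = \left(\left(-481\right)^{2} + 3 i \sqrt{13417}\right) - 437 = \left(231361 + 3 i \sqrt{13417}\right) - 437 = 230924 + 3 i \sqrt{13417}$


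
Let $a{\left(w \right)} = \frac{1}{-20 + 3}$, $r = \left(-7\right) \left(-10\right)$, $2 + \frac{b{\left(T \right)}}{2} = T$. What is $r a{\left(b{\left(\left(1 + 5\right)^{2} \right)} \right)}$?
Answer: $- \frac{70}{17} \approx -4.1176$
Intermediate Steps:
$b{\left(T \right)} = -4 + 2 T$
$r = 70$
$a{\left(w \right)} = - \frac{1}{17}$ ($a{\left(w \right)} = \frac{1}{-17} = - \frac{1}{17}$)
$r a{\left(b{\left(\left(1 + 5\right)^{2} \right)} \right)} = 70 \left(- \frac{1}{17}\right) = - \frac{70}{17}$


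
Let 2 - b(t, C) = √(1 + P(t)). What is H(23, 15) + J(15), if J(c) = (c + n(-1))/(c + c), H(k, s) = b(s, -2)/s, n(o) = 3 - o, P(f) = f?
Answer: ½ ≈ 0.50000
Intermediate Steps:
b(t, C) = 2 - √(1 + t)
H(k, s) = (2 - √(1 + s))/s
J(c) = (4 + c)/(2*c) (J(c) = (c + (3 - 1*(-1)))/(c + c) = (c + (3 + 1))/((2*c)) = (c + 4)*(1/(2*c)) = (4 + c)*(1/(2*c)) = (4 + c)/(2*c))
H(23, 15) + J(15) = (2 - √(1 + 15))/15 + (½)*(4 + 15)/15 = (2 - √16)/15 + (½)*(1/15)*19 = (2 - 1*4)/15 + 19/30 = (2 - 4)/15 + 19/30 = (1/15)*(-2) + 19/30 = -2/15 + 19/30 = ½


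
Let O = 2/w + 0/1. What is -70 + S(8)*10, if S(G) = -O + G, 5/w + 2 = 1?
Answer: 14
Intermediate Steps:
w = -5 (w = 5/(-2 + 1) = 5/(-1) = 5*(-1) = -5)
O = -⅖ (O = 2/(-5) + 0/1 = 2*(-⅕) + 0*1 = -⅖ + 0 = -⅖ ≈ -0.40000)
S(G) = ⅖ + G (S(G) = -1*(-⅖) + G = ⅖ + G)
-70 + S(8)*10 = -70 + (⅖ + 8)*10 = -70 + (42/5)*10 = -70 + 84 = 14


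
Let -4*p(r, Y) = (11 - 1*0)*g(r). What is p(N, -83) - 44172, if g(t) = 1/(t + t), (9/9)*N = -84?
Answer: -29683573/672 ≈ -44172.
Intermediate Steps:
N = -84
g(t) = 1/(2*t)
p(r, Y) = -11/(8*r) (p(r, Y) = -(11 - 1*0)*1/(2*r)/4 = -(11 + 0)*1/(2*r)/4 = -11*1/(2*r)/4 = -11/(8*r))
p(N, -83) - 44172 = -11/8/(-84) - 44172 = -11/8*(-1/84) - 44172 = 11/672 - 44172 = -29683573/672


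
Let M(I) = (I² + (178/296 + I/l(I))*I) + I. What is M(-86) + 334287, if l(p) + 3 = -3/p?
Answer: 6397891361/18870 ≈ 3.3905e+5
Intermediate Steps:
l(p) = -3 - 3/p
M(I) = I + I² + I*(89/148 + I/(-3 - 3/I)) (M(I) = (I² + (178/296 + I/(-3 - 3/I))*I) + I = (I² + (178*(1/296) + I/(-3 - 3/I))*I) + I = (I² + (89/148 + I/(-3 - 3/I))*I) + I = (I² + I*(89/148 + I/(-3 - 3/I))) + I = I + I² + I*(89/148 + I/(-3 - 3/I)))
M(-86) + 334287 = (1/444)*(-86)*(711 + 296*(-86)² + 1155*(-86))/(1 - 86) + 334287 = (1/444)*(-86)*(711 + 296*7396 - 99330)/(-85) + 334287 = (1/444)*(-86)*(-1/85)*(711 + 2189216 - 99330) + 334287 = (1/444)*(-86)*(-1/85)*2090597 + 334287 = 89895671/18870 + 334287 = 6397891361/18870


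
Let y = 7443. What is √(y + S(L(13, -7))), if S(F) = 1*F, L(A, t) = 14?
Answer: √7457 ≈ 86.354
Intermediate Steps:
S(F) = F
√(y + S(L(13, -7))) = √(7443 + 14) = √7457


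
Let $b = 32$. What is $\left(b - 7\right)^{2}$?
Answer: $625$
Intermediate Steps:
$\left(b - 7\right)^{2} = \left(32 - 7\right)^{2} = 25^{2} = 625$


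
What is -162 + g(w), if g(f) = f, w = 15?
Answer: -147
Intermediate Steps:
-162 + g(w) = -162 + 15 = -147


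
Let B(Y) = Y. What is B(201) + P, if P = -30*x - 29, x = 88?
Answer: -2468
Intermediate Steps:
P = -2669 (P = -30*88 - 29 = -2640 - 29 = -2669)
B(201) + P = 201 - 2669 = -2468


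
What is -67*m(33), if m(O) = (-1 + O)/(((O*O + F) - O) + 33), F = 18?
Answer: -2144/1107 ≈ -1.9368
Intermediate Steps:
m(O) = (-1 + O)/(51 + O² - O) (m(O) = (-1 + O)/(((O*O + 18) - O) + 33) = (-1 + O)/(((O² + 18) - O) + 33) = (-1 + O)/(((18 + O²) - O) + 33) = (-1 + O)/((18 + O² - O) + 33) = (-1 + O)/(51 + O² - O))
-67*m(33) = -67*(-1 + 33)/(51 + 33² - 1*33) = -67*32/(51 + 1089 - 33) = -67*32/1107 = -2144/1107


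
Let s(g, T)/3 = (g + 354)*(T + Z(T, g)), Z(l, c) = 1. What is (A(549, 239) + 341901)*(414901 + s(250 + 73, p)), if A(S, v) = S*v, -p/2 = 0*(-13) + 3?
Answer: 191490189552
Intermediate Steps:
p = -6 (p = -2*(0*(-13) + 3) = -2*(0 + 3) = -2*3 = -6)
s(g, T) = 3*(1 + T)*(354 + g) (s(g, T) = 3*((g + 354)*(T + 1)) = 3*((354 + g)*(1 + T)) = 3*((1 + T)*(354 + g)) = 3*(1 + T)*(354 + g))
(A(549, 239) + 341901)*(414901 + s(250 + 73, p)) = (549*239 + 341901)*(414901 + (1062 + 3*(250 + 73) + 1062*(-6) + 3*(-6)*(250 + 73))) = (131211 + 341901)*(414901 + (1062 + 3*323 - 6372 + 3*(-6)*323)) = 473112*(414901 + (1062 + 969 - 6372 - 5814)) = 473112*(414901 - 10155) = 473112*404746 = 191490189552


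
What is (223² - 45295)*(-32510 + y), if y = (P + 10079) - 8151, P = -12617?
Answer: -191544366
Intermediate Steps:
y = -10689 (y = (-12617 + 10079) - 8151 = -2538 - 8151 = -10689)
(223² - 45295)*(-32510 + y) = (223² - 45295)*(-32510 - 10689) = (49729 - 45295)*(-43199) = 4434*(-43199) = -191544366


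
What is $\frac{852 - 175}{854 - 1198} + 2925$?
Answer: $\frac{1005523}{344} \approx 2923.0$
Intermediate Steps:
$\frac{852 - 175}{854 - 1198} + 2925 = \frac{677}{-344} + 2925 = 677 \left(- \frac{1}{344}\right) + 2925 = - \frac{677}{344} + 2925 = \frac{1005523}{344}$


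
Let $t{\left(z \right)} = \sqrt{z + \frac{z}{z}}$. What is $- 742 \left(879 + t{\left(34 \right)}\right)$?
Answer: $-652218 - 742 \sqrt{35} \approx -6.5661 \cdot 10^{5}$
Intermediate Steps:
$t{\left(z \right)} = \sqrt{1 + z}$ ($t{\left(z \right)} = \sqrt{z + 1} = \sqrt{1 + z}$)
$- 742 \left(879 + t{\left(34 \right)}\right) = - 742 \left(879 + \sqrt{1 + 34}\right) = - 742 \left(879 + \sqrt{35}\right) = -652218 - 742 \sqrt{35}$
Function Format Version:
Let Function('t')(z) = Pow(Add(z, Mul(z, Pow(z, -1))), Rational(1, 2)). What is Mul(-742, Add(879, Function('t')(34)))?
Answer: Add(-652218, Mul(-742, Pow(35, Rational(1, 2)))) ≈ -6.5661e+5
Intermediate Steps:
Function('t')(z) = Pow(Add(1, z), Rational(1, 2)) (Function('t')(z) = Pow(Add(z, 1), Rational(1, 2)) = Pow(Add(1, z), Rational(1, 2)))
Mul(-742, Add(879, Function('t')(34))) = Mul(-742, Add(879, Pow(Add(1, 34), Rational(1, 2)))) = Mul(-742, Add(879, Pow(35, Rational(1, 2)))) = Add(-652218, Mul(-742, Pow(35, Rational(1, 2))))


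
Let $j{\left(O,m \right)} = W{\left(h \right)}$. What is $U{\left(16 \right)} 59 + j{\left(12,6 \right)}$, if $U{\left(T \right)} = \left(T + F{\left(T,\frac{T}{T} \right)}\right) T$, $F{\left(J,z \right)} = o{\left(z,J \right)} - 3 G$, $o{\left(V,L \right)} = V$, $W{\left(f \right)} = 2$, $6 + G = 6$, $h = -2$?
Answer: $16050$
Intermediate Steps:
$G = 0$ ($G = -6 + 6 = 0$)
$j{\left(O,m \right)} = 2$
$F{\left(J,z \right)} = z$ ($F{\left(J,z \right)} = z - 0 = z + 0 = z$)
$U{\left(T \right)} = T \left(1 + T\right)$ ($U{\left(T \right)} = \left(T + \frac{T}{T}\right) T = \left(T + 1\right) T = \left(1 + T\right) T = T \left(1 + T\right)$)
$U{\left(16 \right)} 59 + j{\left(12,6 \right)} = 16 \left(1 + 16\right) 59 + 2 = 16 \cdot 17 \cdot 59 + 2 = 272 \cdot 59 + 2 = 16048 + 2 = 16050$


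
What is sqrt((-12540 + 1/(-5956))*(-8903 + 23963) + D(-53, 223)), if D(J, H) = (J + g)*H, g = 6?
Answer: I*sqrt(418731865191686)/1489 ≈ 13743.0*I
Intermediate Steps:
D(J, H) = H*(6 + J) (D(J, H) = (J + 6)*H = (6 + J)*H = H*(6 + J))
sqrt((-12540 + 1/(-5956))*(-8903 + 23963) + D(-53, 223)) = sqrt((-12540 + 1/(-5956))*(-8903 + 23963) + 223*(6 - 53)) = sqrt((-12540 - 1/5956)*15060 + 223*(-47)) = sqrt(-74688241/5956*15060 - 10481) = sqrt(-281201227365/1489 - 10481) = sqrt(-281216833574/1489) = I*sqrt(418731865191686)/1489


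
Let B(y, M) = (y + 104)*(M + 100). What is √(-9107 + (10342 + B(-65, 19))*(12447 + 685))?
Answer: √196747649 ≈ 14027.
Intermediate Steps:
B(y, M) = (100 + M)*(104 + y) (B(y, M) = (104 + y)*(100 + M) = (100 + M)*(104 + y))
√(-9107 + (10342 + B(-65, 19))*(12447 + 685)) = √(-9107 + (10342 + (10400 + 100*(-65) + 104*19 + 19*(-65)))*(12447 + 685)) = √(-9107 + (10342 + (10400 - 6500 + 1976 - 1235))*13132) = √(-9107 + (10342 + 4641)*13132) = √(-9107 + 14983*13132) = √(-9107 + 196756756) = √196747649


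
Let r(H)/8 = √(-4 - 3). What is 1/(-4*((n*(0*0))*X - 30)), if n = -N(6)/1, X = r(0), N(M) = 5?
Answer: 1/120 ≈ 0.0083333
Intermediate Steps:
r(H) = 8*I*√7 (r(H) = 8*√(-4 - 3) = 8*√(-7) = 8*(I*√7) = 8*I*√7)
X = 8*I*√7 ≈ 21.166*I
n = -5 (n = -1*5/1 = -5*1 = -5)
1/(-4*((n*(0*0))*X - 30)) = 1/(-4*((-0*0)*(8*I*√7) - 30)) = 1/(-4*((-5*0)*(8*I*√7) - 30)) = 1/(-4*(0*(8*I*√7) - 30)) = 1/(-4*(0 - 30)) = 1/(-4*(-30)) = 1/120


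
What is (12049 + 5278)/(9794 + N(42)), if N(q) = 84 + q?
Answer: 17327/9920 ≈ 1.7467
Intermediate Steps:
(12049 + 5278)/(9794 + N(42)) = (12049 + 5278)/(9794 + (84 + 42)) = 17327/(9794 + 126) = 17327/9920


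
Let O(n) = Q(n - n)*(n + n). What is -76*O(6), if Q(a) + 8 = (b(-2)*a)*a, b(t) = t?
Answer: 7296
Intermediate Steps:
Q(a) = -8 - 2*a² (Q(a) = -8 + (-2*a)*a = -8 - 2*a²)
O(n) = -16*n (O(n) = (-8 - 2*(n - n)²)*(n + n) = (-8 - 2*0²)*(2*n) = (-8 - 2*0)*(2*n) = (-8 + 0)*(2*n) = -16*n)
-76*O(6) = -(-1216)*6 = -76*(-96) = 7296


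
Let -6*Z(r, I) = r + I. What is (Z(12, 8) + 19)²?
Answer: 2209/9 ≈ 245.44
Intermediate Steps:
Z(r, I) = -I/6 - r/6 (Z(r, I) = -(r + I)/6 = -(I + r)/6 = -I/6 - r/6)
(Z(12, 8) + 19)² = ((-⅙*8 - ⅙*12) + 19)² = ((-4/3 - 2) + 19)² = (-10/3 + 19)² = (47/3)² = 2209/9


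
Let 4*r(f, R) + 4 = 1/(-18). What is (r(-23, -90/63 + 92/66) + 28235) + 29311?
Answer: 4143239/72 ≈ 57545.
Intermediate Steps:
r(f, R) = -73/72 (r(f, R) = -1 + (¼)/(-18) = -1 + (¼)*(-1/18) = -1 - 1/72 = -73/72)
(r(-23, -90/63 + 92/66) + 28235) + 29311 = (-73/72 + 28235) + 29311 = 2032847/72 + 29311 = 4143239/72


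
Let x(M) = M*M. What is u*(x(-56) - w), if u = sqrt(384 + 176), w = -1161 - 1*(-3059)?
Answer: 4952*sqrt(35) ≈ 29296.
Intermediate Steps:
w = 1898 (w = -1161 + 3059 = 1898)
u = 4*sqrt(35) (u = sqrt(560) = 4*sqrt(35) ≈ 23.664)
x(M) = M**2
u*(x(-56) - w) = (4*sqrt(35))*((-56)**2 - 1*1898) = (4*sqrt(35))*(3136 - 1898) = (4*sqrt(35))*1238 = 4952*sqrt(35)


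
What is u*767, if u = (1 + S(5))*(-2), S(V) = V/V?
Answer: -3068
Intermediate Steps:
S(V) = 1
u = -4 (u = (1 + 1)*(-2) = 2*(-2) = -4)
u*767 = -4*767 = -3068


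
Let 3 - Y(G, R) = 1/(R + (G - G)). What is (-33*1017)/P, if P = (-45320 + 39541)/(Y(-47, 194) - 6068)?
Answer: -39488241771/1121126 ≈ -35222.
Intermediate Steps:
Y(G, R) = 3 - 1/R (Y(G, R) = 3 - 1/(R + (G - G)) = 3 - 1/(R + 0) = 3 - 1/R)
P = 1121126/1176611 (P = (-45320 + 39541)/((3 - 1/194) - 6068) = -5779/((3 - 1*1/194) - 6068) = -5779/((3 - 1/194) - 6068) = -5779/(581/194 - 6068) = -5779/(-1176611/194) = -5779*(-194/1176611) = 1121126/1176611 ≈ 0.95284)
(-33*1017)/P = (-33*1017)/(1121126/1176611) = -33561*1176611/1121126 = -39488241771/1121126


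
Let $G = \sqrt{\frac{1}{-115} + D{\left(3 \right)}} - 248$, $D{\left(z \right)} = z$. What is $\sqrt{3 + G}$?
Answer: $\frac{\sqrt{-3240125 + 230 \sqrt{9890}}}{115} \approx 15.597 i$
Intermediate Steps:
$G = -248 + \frac{2 \sqrt{9890}}{115}$ ($G = \sqrt{\frac{1}{-115} + 3} - 248 = \sqrt{- \frac{1}{115} + 3} - 248 = \sqrt{\frac{344}{115}} - 248 = \frac{2 \sqrt{9890}}{115} - 248 = -248 + \frac{2 \sqrt{9890}}{115} \approx -246.27$)
$\sqrt{3 + G} = \sqrt{3 - \left(248 - \frac{2 \sqrt{9890}}{115}\right)} = \sqrt{-245 + \frac{2 \sqrt{9890}}{115}}$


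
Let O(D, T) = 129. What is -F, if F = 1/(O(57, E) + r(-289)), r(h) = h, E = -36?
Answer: 1/160 ≈ 0.0062500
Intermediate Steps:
F = -1/160 (F = 1/(129 - 289) = 1/(-160) = -1/160 ≈ -0.0062500)
-F = -1*(-1/160) = 1/160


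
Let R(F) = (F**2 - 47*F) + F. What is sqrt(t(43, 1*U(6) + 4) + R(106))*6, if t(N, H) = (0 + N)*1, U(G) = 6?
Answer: 6*sqrt(6403) ≈ 480.11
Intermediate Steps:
t(N, H) = N (t(N, H) = N*1 = N)
R(F) = F**2 - 46*F
sqrt(t(43, 1*U(6) + 4) + R(106))*6 = sqrt(43 + 106*(-46 + 106))*6 = sqrt(43 + 106*60)*6 = sqrt(43 + 6360)*6 = sqrt(6403)*6 = 6*sqrt(6403)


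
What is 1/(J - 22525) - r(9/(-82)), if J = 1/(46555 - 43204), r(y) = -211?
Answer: 15926545463/75481274 ≈ 211.00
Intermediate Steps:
J = 1/3351 ≈ 0.00029842
1/(J - 22525) - r(9/(-82)) = 1/(1/3351 - 22525) - 1*(-211) = 1/(-75481274/3351) + 211 = -3351/75481274 + 211 = 15926545463/75481274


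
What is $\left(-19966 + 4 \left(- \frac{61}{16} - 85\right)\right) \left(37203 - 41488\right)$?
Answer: $\frac{348306225}{4} \approx 8.7077 \cdot 10^{7}$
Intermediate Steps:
$\left(-19966 + 4 \left(- \frac{61}{16} - 85\right)\right) \left(37203 - 41488\right) = \left(-19966 + 4 \left(\left(-61\right) \frac{1}{16} - 85\right)\right) \left(-4285\right) = \left(-19966 + 4 \left(- \frac{61}{16} - 85\right)\right) \left(-4285\right) = \left(-19966 + 4 \left(- \frac{1421}{16}\right)\right) \left(-4285\right) = \left(-19966 - \frac{1421}{4}\right) \left(-4285\right) = \left(- \frac{81285}{4}\right) \left(-4285\right) = \frac{348306225}{4}$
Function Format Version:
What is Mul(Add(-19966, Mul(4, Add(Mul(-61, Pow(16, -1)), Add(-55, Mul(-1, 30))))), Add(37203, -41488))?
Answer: Rational(348306225, 4) ≈ 8.7077e+7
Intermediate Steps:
Mul(Add(-19966, Mul(4, Add(Mul(-61, Pow(16, -1)), Add(-55, Mul(-1, 30))))), Add(37203, -41488)) = Mul(Add(-19966, Mul(4, Add(Mul(-61, Rational(1, 16)), Add(-55, -30)))), -4285) = Mul(Add(-19966, Mul(4, Add(Rational(-61, 16), -85))), -4285) = Mul(Add(-19966, Mul(4, Rational(-1421, 16))), -4285) = Mul(Add(-19966, Rational(-1421, 4)), -4285) = Mul(Rational(-81285, 4), -4285) = Rational(348306225, 4)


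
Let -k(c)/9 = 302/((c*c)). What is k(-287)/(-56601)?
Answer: 302/518018641 ≈ 5.8299e-7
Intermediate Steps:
k(c) = -2718/c² (k(c) = -2718/(c*c) = -2718/(c²) = -2718/c²)
k(-287)/(-56601) = -2718/(-287)²/(-56601) = -2718*1/82369*(-1/56601) = -2718/82369*(-1/56601) = 302/518018641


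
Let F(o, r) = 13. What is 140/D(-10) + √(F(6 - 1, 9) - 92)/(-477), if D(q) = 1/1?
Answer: 140 - I*√79/477 ≈ 140.0 - 0.018634*I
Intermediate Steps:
D(q) = 1
140/D(-10) + √(F(6 - 1, 9) - 92)/(-477) = 140/1 + √(13 - 92)/(-477) = 140*1 + √(-79)*(-1/477) = 140 + (I*√79)*(-1/477) = 140 - I*√79/477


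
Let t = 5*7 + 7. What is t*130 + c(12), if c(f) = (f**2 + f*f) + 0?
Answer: 5748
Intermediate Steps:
c(f) = 2*f**2 (c(f) = (f**2 + f**2) + 0 = 2*f**2 + 0 = 2*f**2)
t = 42 (t = 35 + 7 = 42)
t*130 + c(12) = 42*130 + 2*12**2 = 5460 + 2*144 = 5460 + 288 = 5748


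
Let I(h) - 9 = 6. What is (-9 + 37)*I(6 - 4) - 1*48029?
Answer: -47609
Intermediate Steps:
I(h) = 15 (I(h) = 9 + 6 = 15)
(-9 + 37)*I(6 - 4) - 1*48029 = (-9 + 37)*15 - 1*48029 = 28*15 - 48029 = 420 - 48029 = -47609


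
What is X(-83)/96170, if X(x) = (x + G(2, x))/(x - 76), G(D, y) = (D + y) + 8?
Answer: 26/2548505 ≈ 1.0202e-5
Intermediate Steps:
G(D, y) = 8 + D + y
X(x) = (10 + 2*x)/(-76 + x) (X(x) = (x + (8 + 2 + x))/(x - 76) = (x + (10 + x))/(-76 + x) = (10 + 2*x)/(-76 + x))
X(-83)/96170 = (2*(5 - 83)/(-76 - 83))/96170 = (2*(-78)/(-159))*(1/96170) = (2*(-1/159)*(-78))*(1/96170) = (52/53)*(1/96170) = 26/2548505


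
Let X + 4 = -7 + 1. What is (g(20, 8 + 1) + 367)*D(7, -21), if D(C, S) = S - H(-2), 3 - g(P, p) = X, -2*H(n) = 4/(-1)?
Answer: -8740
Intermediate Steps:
H(n) = 2 (H(n) = -2/(-1) = -2*(-1) = -1/2*(-4) = 2)
X = -10 (X = -4 + (-7 + 1) = -4 - 6 = -10)
g(P, p) = 13 (g(P, p) = 3 - 1*(-10) = 3 + 10 = 13)
D(C, S) = -2 + S (D(C, S) = S - 1*2 = S - 2 = -2 + S)
(g(20, 8 + 1) + 367)*D(7, -21) = (13 + 367)*(-2 - 21) = 380*(-23) = -8740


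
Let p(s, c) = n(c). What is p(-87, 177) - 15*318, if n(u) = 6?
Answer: -4764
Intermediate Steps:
p(s, c) = 6
p(-87, 177) - 15*318 = 6 - 15*318 = 6 - 1*4770 = 6 - 4770 = -4764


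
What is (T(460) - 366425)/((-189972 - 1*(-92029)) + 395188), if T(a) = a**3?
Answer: 19393915/59449 ≈ 326.23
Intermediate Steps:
(T(460) - 366425)/((-189972 - 1*(-92029)) + 395188) = (460**3 - 366425)/((-189972 - 1*(-92029)) + 395188) = (97336000 - 366425)/((-189972 + 92029) + 395188) = 96969575/(-97943 + 395188) = 96969575/297245 = 96969575*(1/297245) = 19393915/59449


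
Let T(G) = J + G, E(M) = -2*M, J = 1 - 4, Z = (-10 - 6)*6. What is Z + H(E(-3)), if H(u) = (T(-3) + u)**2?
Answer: -96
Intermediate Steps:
Z = -96 (Z = -16*6 = -96)
J = -3
T(G) = -3 + G
H(u) = (-6 + u)**2 (H(u) = ((-3 - 3) + u)**2 = (-6 + u)**2)
Z + H(E(-3)) = -96 + (-6 - 2*(-3))**2 = -96 + (-6 + 6)**2 = -96 + 0**2 = -96 + 0 = -96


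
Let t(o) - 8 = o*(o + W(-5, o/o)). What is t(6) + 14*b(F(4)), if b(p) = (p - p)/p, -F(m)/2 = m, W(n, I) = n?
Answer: 14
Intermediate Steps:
F(m) = -2*m
t(o) = 8 + o*(-5 + o) (t(o) = 8 + o*(o - 5) = 8 + o*(-5 + o))
b(p) = 0 (b(p) = 0/p = 0)
t(6) + 14*b(F(4)) = (8 + 6² - 5*6) + 14*0 = (8 + 36 - 30) + 0 = 14 + 0 = 14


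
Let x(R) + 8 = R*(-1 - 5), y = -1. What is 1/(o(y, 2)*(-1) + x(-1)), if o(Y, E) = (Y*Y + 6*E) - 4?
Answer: -1/11 ≈ -0.090909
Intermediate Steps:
x(R) = -8 - 6*R (x(R) = -8 + R*(-1 - 5) = -8 + R*(-6) = -8 - 6*R)
o(Y, E) = -4 + Y² + 6*E (o(Y, E) = (Y² + 6*E) - 4 = -4 + Y² + 6*E)
1/(o(y, 2)*(-1) + x(-1)) = 1/((-4 + (-1)² + 6*2)*(-1) + (-8 - 6*(-1))) = 1/((-4 + 1 + 12)*(-1) + (-8 + 6)) = 1/(9*(-1) - 2) = 1/(-9 - 2) = 1/(-11) = -1/11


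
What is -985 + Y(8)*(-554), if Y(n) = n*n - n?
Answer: -32009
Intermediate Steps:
Y(n) = n² - n
-985 + Y(8)*(-554) = -985 + (8*(-1 + 8))*(-554) = -985 + (8*7)*(-554) = -985 + 56*(-554) = -985 - 31024 = -32009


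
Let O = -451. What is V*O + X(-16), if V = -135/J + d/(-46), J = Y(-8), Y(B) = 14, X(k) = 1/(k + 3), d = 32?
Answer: 19517605/4186 ≈ 4662.6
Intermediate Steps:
X(k) = 1/(3 + k)
J = 14
V = -3329/322 (V = -135/14 + 32/(-46) = -135*1/14 + 32*(-1/46) = -135/14 - 16/23 = -3329/322 ≈ -10.339)
V*O + X(-16) = -3329/322*(-451) + 1/(3 - 16) = 1501379/322 + 1/(-13) = 1501379/322 - 1/13 = 19517605/4186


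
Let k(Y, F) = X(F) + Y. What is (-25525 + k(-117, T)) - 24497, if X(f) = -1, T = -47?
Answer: -50140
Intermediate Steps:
k(Y, F) = -1 + Y
(-25525 + k(-117, T)) - 24497 = (-25525 + (-1 - 117)) - 24497 = (-25525 - 118) - 24497 = -25643 - 24497 = -50140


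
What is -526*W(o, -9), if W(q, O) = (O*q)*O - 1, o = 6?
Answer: -255110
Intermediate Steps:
W(q, O) = -1 + q*O**2 (W(q, O) = q*O**2 - 1 = -1 + q*O**2)
-526*W(o, -9) = -526*(-1 + 6*(-9)**2) = -526*(-1 + 6*81) = -526*(-1 + 486) = -526*485 = -255110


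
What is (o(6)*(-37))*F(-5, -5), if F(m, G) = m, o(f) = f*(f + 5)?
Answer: 12210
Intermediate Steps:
o(f) = f*(5 + f)
(o(6)*(-37))*F(-5, -5) = ((6*(5 + 6))*(-37))*(-5) = ((6*11)*(-37))*(-5) = (66*(-37))*(-5) = -2442*(-5) = 12210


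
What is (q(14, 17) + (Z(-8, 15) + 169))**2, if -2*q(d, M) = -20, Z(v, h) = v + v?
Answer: 26569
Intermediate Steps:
Z(v, h) = 2*v
q(d, M) = 10 (q(d, M) = -1/2*(-20) = 10)
(q(14, 17) + (Z(-8, 15) + 169))**2 = (10 + (2*(-8) + 169))**2 = (10 + (-16 + 169))**2 = (10 + 153)**2 = 163**2 = 26569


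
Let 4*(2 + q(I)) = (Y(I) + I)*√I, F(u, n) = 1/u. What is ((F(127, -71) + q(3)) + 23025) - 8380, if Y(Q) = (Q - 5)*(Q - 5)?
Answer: 1859662/127 + 7*√3/4 ≈ 14646.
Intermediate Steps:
Y(Q) = (-5 + Q)² (Y(Q) = (-5 + Q)*(-5 + Q) = (-5 + Q)²)
q(I) = -2 + √I*(I + (-5 + I)²)/4 (q(I) = -2 + (((-5 + I)² + I)*√I)/4 = -2 + ((I + (-5 + I)²)*√I)/4 = -2 + (√I*(I + (-5 + I)²))/4 = -2 + √I*(I + (-5 + I)²)/4)
((F(127, -71) + q(3)) + 23025) - 8380 = ((1/127 + (-2 + 3^(3/2)/4 + √3*(-5 + 3)²/4)) + 23025) - 8380 = ((1/127 + (-2 + (3*√3)/4 + (¼)*√3*(-2)²)) + 23025) - 8380 = ((1/127 + (-2 + 3*√3/4 + (¼)*√3*4)) + 23025) - 8380 = ((1/127 + (-2 + 3*√3/4 + √3)) + 23025) - 8380 = ((1/127 + (-2 + 7*√3/4)) + 23025) - 8380 = ((-253/127 + 7*√3/4) + 23025) - 8380 = (2923922/127 + 7*√3/4) - 8380 = 1859662/127 + 7*√3/4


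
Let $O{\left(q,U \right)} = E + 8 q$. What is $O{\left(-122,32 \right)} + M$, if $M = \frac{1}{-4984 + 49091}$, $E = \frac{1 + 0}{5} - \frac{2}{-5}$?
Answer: $- \frac{215109834}{220535} \approx -975.4$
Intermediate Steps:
$E = \frac{3}{5}$ ($E = 1 \cdot \frac{1}{5} - - \frac{2}{5} = \frac{1}{5} + \frac{2}{5} = \frac{3}{5} \approx 0.6$)
$O{\left(q,U \right)} = \frac{3}{5} + 8 q$
$M = \frac{1}{44107} \approx 2.2672 \cdot 10^{-5}$
$O{\left(-122,32 \right)} + M = \left(\frac{3}{5} + 8 \left(-122\right)\right) + \frac{1}{44107} = \left(\frac{3}{5} - 976\right) + \frac{1}{44107} = - \frac{4877}{5} + \frac{1}{44107} = - \frac{215109834}{220535}$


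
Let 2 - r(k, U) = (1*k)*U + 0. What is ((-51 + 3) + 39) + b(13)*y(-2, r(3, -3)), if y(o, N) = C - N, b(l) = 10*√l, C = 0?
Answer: -9 - 110*√13 ≈ -405.61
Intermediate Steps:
r(k, U) = 2 - U*k (r(k, U) = 2 - ((1*k)*U + 0) = 2 - (k*U + 0) = 2 - (U*k + 0) = 2 - U*k)
y(o, N) = -N (y(o, N) = 0 - N = -N)
((-51 + 3) + 39) + b(13)*y(-2, r(3, -3)) = ((-51 + 3) + 39) + (10*√13)*(-(2 - 1*(-3)*3)) = (-48 + 39) + (10*√13)*(-(2 + 9)) = -9 + (10*√13)*(-1*11) = -9 + (10*√13)*(-11) = -9 - 110*√13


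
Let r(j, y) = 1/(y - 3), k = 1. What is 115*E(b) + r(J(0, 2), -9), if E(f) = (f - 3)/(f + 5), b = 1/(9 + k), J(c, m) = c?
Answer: -13357/204 ≈ -65.475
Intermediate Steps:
r(j, y) = 1/(-3 + y)
b = 1/10 (b = 1/(9 + 1) = 1/10 ≈ 0.10000)
E(f) = (-3 + f)/(5 + f)
115*E(b) + r(J(0, 2), -9) = 115*((-3 + 1/10)/(5 + 1/10)) + 1/(-3 - 9) = 115*(-29/10/(51/10)) + 1/(-12) = 115*((10/51)*(-29/10)) - 1/12 = 115*(-29/51) - 1/12 = -3335/51 - 1/12 = -13357/204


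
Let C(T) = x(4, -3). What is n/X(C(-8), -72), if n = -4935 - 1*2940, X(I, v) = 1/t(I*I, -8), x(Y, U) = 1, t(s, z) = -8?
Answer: 63000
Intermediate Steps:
C(T) = 1
X(I, v) = -1/8 (X(I, v) = 1/(-8) = -1/8)
n = -7875 (n = -4935 - 2940 = -7875)
n/X(C(-8), -72) = -7875/(-1/8) = -7875*(-8) = 63000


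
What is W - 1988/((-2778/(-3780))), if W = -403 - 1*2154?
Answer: -2436331/463 ≈ -5262.1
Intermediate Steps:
W = -2557 (W = -403 - 2154 = -2557)
W - 1988/((-2778/(-3780))) = -2557 - 1988/((-2778/(-3780))) = -2557 - 1988/((-2778*(-1/3780))) = -2557 - 1988/463/630 = -2557 - 1988*630/463 = -2557 - 1252440/463 = -2436331/463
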